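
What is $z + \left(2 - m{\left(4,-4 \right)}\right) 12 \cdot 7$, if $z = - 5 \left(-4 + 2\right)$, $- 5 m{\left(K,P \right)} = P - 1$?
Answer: $94$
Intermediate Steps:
$m{\left(K,P \right)} = \frac{1}{5} - \frac{P}{5}$ ($m{\left(K,P \right)} = - \frac{P - 1}{5} = - \frac{-1 + P}{5} = \frac{1}{5} - \frac{P}{5}$)
$z = 10$ ($z = \left(-5\right) \left(-2\right) = 10$)
$z + \left(2 - m{\left(4,-4 \right)}\right) 12 \cdot 7 = 10 + \left(2 - \left(\frac{1}{5} - - \frac{4}{5}\right)\right) 12 \cdot 7 = 10 + \left(2 - \left(\frac{1}{5} + \frac{4}{5}\right)\right) 84 = 10 + \left(2 - 1\right) 84 = 10 + 1 \cdot 84 = 10 + 84 = 94$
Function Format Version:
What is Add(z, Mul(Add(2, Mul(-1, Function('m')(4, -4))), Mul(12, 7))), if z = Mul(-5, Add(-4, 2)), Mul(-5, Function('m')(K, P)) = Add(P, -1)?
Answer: 94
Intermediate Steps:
Function('m')(K, P) = Add(Rational(1, 5), Mul(Rational(-1, 5), P)) (Function('m')(K, P) = Mul(Rational(-1, 5), Add(P, -1)) = Mul(Rational(-1, 5), Add(-1, P)) = Add(Rational(1, 5), Mul(Rational(-1, 5), P)))
z = 10 (z = Mul(-5, -2) = 10)
Add(z, Mul(Add(2, Mul(-1, Function('m')(4, -4))), Mul(12, 7))) = Add(10, Mul(Add(2, Mul(-1, Add(Rational(1, 5), Mul(Rational(-1, 5), -4)))), Mul(12, 7))) = Add(10, Mul(Add(2, Mul(-1, Add(Rational(1, 5), Rational(4, 5)))), 84)) = Add(10, Mul(Add(2, Mul(-1, 1)), 84)) = Add(10, Mul(Add(2, -1), 84)) = Add(10, Mul(1, 84)) = Add(10, 84) = 94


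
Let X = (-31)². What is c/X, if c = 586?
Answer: 586/961 ≈ 0.60978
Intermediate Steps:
X = 961
c/X = 586/961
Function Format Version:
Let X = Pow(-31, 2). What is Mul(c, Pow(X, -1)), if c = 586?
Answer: Rational(586, 961) ≈ 0.60978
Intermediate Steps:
X = 961
Mul(c, Pow(X, -1)) = Mul(586, Pow(961, -1)) = Mul(586, Rational(1, 961)) = Rational(586, 961)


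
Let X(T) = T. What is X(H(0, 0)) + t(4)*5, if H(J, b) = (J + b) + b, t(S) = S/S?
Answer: 5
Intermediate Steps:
t(S) = 1
H(J, b) = J + 2*b
X(H(0, 0)) + t(4)*5 = (0 + 2*0) + 1*5 = (0 + 0) + 5 = 0 + 5 = 5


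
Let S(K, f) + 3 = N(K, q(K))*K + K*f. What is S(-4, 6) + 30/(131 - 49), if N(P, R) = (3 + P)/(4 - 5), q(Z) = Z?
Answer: -1256/41 ≈ -30.634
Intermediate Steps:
N(P, R) = -3 - P (N(P, R) = (3 + P)/(-1) = (3 + P)*(-1) = -3 - P)
S(K, f) = -3 + K*f + K*(-3 - K) (S(K, f) = -3 + ((-3 - K)*K + K*f) = -3 + (K*(-3 - K) + K*f) = -3 + (K*f + K*(-3 - K)) = -3 + K*f + K*(-3 - K))
S(-4, 6) + 30/(131 - 49) = (-3 - 4*6 - 1*(-4)*(3 - 4)) + 30/(131 - 49) = (-3 - 24 - 1*(-4)*(-1)) + 30/82 = (-3 - 24 - 4) + 30*(1/82) = -31 + 15/41 = -1256/41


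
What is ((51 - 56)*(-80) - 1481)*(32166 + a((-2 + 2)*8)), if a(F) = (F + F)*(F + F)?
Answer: -34771446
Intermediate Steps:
a(F) = 4*F**2 (a(F) = (2*F)*(2*F) = 4*F**2)
((51 - 56)*(-80) - 1481)*(32166 + a((-2 + 2)*8)) = ((51 - 56)*(-80) - 1481)*(32166 + 4*((-2 + 2)*8)**2) = (-5*(-80) - 1481)*(32166 + 4*(0*8)**2) = (400 - 1481)*(32166 + 4*0**2) = -1081*(32166 + 4*0) = -1081*(32166 + 0) = -1081*32166 = -34771446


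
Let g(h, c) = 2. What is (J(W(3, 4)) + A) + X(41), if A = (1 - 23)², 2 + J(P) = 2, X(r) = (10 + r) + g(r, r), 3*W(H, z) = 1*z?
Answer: 537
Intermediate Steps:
W(H, z) = z/3 (W(H, z) = (1*z)/3 = z/3)
X(r) = 12 + r (X(r) = (10 + r) + 2 = 12 + r)
J(P) = 0 (J(P) = -2 + 2 = 0)
A = 484 (A = (-22)² = 484)
(J(W(3, 4)) + A) + X(41) = (0 + 484) + (12 + 41) = 484 + 53 = 537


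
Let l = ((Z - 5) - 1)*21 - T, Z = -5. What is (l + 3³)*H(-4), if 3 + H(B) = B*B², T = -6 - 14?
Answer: 12328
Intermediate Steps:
T = -20
H(B) = -3 + B³ (H(B) = -3 + B*B² = -3 + B³)
l = -211 (l = ((-5 - 5) - 1)*21 - 1*(-20) = (-10 - 1)*21 + 20 = -11*21 + 20 = -231 + 20 = -211)
(l + 3³)*H(-4) = (-211 + 3³)*(-3 + (-4)³) = (-211 + 27)*(-3 - 64) = -184*(-67) = 12328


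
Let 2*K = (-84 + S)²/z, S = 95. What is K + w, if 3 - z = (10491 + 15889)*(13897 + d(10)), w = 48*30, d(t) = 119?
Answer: 1064857181639/739484154 ≈ 1440.0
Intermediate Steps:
w = 1440
z = -369742077 (z = 3 - (10491 + 15889)*(13897 + 119) = 3 - 26380*14016 = 3 - 1*369742080 = 3 - 369742080 = -369742077)
K = -121/739484154 (K = ((-84 + 95)²/(-369742077))/2 = (11²*(-1/369742077))/2 = (121*(-1/369742077))/2 = (½)*(-121/369742077) = -121/739484154 ≈ -1.6363e-7)
K + w = -121/739484154 + 1440 = 1064857181639/739484154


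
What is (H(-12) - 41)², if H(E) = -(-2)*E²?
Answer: 61009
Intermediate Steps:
H(E) = 2*E²
(H(-12) - 41)² = (2*(-12)² - 41)² = (2*144 - 41)² = (288 - 41)² = 247² = 61009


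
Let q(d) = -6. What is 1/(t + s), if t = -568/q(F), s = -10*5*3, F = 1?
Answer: -3/166 ≈ -0.018072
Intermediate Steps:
s = -150 (s = -50*3 = -150)
t = 284/3 (t = -568/(-6) = -568*(-⅙) = 284/3 ≈ 94.667)
1/(t + s) = 1/(284/3 - 150) = 1/(-166/3) = -3/166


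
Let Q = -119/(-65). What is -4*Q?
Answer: -476/65 ≈ -7.3231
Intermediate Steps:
Q = 119/65 (Q = -119*(-1/65) = 119/65 ≈ 1.8308)
-4*Q = -4*119/65 = -476/65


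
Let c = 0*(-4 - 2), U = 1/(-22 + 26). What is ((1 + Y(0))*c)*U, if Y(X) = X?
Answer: 0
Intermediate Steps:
U = 1/4 ≈ 0.25000
c = 0 (c = 0*(-6) = 0)
((1 + Y(0))*c)*U = ((1 + 0)*0)*(1/4) = (1*0)*(1/4) = 0*(1/4) = 0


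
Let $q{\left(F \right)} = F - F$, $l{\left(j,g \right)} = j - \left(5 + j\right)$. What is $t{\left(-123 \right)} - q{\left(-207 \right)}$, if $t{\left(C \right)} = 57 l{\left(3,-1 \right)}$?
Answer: $-285$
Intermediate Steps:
$l{\left(j,g \right)} = -5$
$q{\left(F \right)} = 0$
$t{\left(C \right)} = -285$ ($t{\left(C \right)} = 57 \left(-5\right) = -285$)
$t{\left(-123 \right)} - q{\left(-207 \right)} = -285 - 0 = -285 + 0 = -285$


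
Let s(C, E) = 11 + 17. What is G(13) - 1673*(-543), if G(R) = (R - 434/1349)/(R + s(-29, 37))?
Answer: 50244869754/55309 ≈ 9.0844e+5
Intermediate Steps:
s(C, E) = 28
G(R) = (-434/1349 + R)/(28 + R) (G(R) = (R - 434/1349)/(R + 28) = (R - 434*1/1349)/(28 + R) = (R - 434/1349)/(28 + R) = (-434/1349 + R)/(28 + R))
G(13) - 1673*(-543) = (-434/1349 + 13)/(28 + 13) - 1673*(-543) = (17103/1349)/41 - 1*(-908439) = (1/41)*(17103/1349) + 908439 = 17103/55309 + 908439 = 50244869754/55309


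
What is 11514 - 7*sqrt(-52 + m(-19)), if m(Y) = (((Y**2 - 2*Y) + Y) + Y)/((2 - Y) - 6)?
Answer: 11514 - 7*I*sqrt(6285)/15 ≈ 11514.0 - 36.996*I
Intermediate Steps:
m(Y) = Y**2/(-4 - Y) (m(Y) = ((Y**2 - Y) + Y)/(-4 - Y) = Y**2/(-4 - Y))
11514 - 7*sqrt(-52 + m(-19)) = 11514 - 7*sqrt(-52 - 1*(-19)**2/(4 - 19)) = 11514 - 7*sqrt(-52 - 1*361/(-15)) = 11514 - 7*sqrt(-52 - 1*361*(-1/15)) = 11514 - 7*sqrt(-52 + 361/15) = 11514 - 7*sqrt(-419/15) = 11514 - 7*I*sqrt(6285)/15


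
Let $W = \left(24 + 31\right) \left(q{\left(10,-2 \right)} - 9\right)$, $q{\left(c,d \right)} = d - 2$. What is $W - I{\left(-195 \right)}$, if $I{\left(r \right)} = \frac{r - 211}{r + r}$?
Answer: $- \frac{139628}{195} \approx -716.04$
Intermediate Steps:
$I{\left(r \right)} = \frac{-211 + r}{2 r}$
$q{\left(c,d \right)} = -2 + d$ ($q{\left(c,d \right)} = d - 2 = -2 + d$)
$W = -715$ ($W = \left(24 + 31\right) \left(\left(-2 - 2\right) - 9\right) = 55 \left(-4 - 9\right) = 55 \left(-13\right) = -715$)
$W - I{\left(-195 \right)} = -715 - \frac{-211 - 195}{2 \left(-195\right)} = -715 - \frac{1}{2} \left(- \frac{1}{195}\right) \left(-406\right) = -715 - \frac{203}{195} = - \frac{139628}{195}$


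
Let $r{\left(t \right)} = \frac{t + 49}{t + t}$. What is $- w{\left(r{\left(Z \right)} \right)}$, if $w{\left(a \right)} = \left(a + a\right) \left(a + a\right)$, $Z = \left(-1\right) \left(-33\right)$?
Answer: $- \frac{6724}{1089} \approx -6.1745$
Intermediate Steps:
$Z = 33$
$r{\left(t \right)} = \frac{49 + t}{2 t}$
$w{\left(a \right)} = 4 a^{2}$ ($w{\left(a \right)} = 2 a 2 a = 4 a^{2}$)
$- w{\left(r{\left(Z \right)} \right)} = - 4 \left(\frac{49 + 33}{2 \cdot 33}\right)^{2} = - 4 \left(\frac{1}{2} \cdot \frac{1}{33} \cdot 82\right)^{2} = - 4 \left(\frac{41}{33}\right)^{2} = - \frac{4 \cdot 1681}{1089} = \left(-1\right) \frac{6724}{1089} = - \frac{6724}{1089}$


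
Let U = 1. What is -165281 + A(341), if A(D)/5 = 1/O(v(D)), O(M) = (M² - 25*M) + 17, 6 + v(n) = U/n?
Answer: -3899379345582/23592427 ≈ -1.6528e+5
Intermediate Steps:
v(n) = -6 + 1/n
O(M) = 17 + M² - 25*M
A(D) = 5/(167 + (-6 + 1/D)² - 25/D) (A(D) = 5/(17 + (-6 + 1/D)² - 25*(-6 + 1/D)) = 5/(17 + (-6 + 1/D)² + (150 - 25/D)) = 5/(167 + (-6 + 1/D)² - 25/D))
-165281 + A(341) = -165281 + 5*341²/(1 - 37*341 + 203*341²) = -165281 + 5*116281/(1 - 12617 + 203*116281) = -165281 + 5*116281/(1 - 12617 + 23605043) = -165281 + 5*116281/23592427 = -165281 + 5*116281*(1/23592427) = -165281 + 581405/23592427 = -3899379345582/23592427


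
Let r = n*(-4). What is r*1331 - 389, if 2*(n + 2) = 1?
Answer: 7597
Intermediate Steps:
n = -3/2 (n = -2 + (½)*1 = -2 + ½ = -3/2 ≈ -1.5000)
r = 6 (r = -3/2*(-4) = 6)
r*1331 - 389 = 6*1331 - 389 = 7986 - 389 = 7597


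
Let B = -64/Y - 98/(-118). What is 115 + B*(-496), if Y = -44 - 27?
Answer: -3116745/4189 ≈ -744.03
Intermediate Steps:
Y = -71
B = 7255/4189 (B = -64/(-71) - 98/(-118) = -64*(-1/71) - 98*(-1/118) = 64/71 + 49/59 = 7255/4189 ≈ 1.7319)
115 + B*(-496) = 115 + (7255/4189)*(-496) = 115 - 3598480/4189 = -3116745/4189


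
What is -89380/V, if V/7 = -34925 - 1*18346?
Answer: 89380/372897 ≈ 0.23969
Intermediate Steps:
V = -372897 (V = 7*(-34925 - 1*18346) = 7*(-34925 - 18346) = 7*(-53271) = -372897)
-89380/V = -89380/(-372897) = -89380*(-1)/372897 = -1*(-89380/372897) = 89380/372897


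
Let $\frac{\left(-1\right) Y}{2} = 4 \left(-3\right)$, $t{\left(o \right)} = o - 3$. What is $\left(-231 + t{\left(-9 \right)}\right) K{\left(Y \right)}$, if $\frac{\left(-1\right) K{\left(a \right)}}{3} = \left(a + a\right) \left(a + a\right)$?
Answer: $1679616$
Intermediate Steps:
$t{\left(o \right)} = -3 + o$
$Y = 24$ ($Y = - 2 \cdot 4 \left(-3\right) = \left(-2\right) \left(-12\right) = 24$)
$K{\left(a \right)} = - 12 a^{2}$ ($K{\left(a \right)} = - 3 \left(a + a\right) \left(a + a\right) = - 3 \cdot 2 a 2 a = - 3 \cdot 4 a^{2} = - 12 a^{2}$)
$\left(-231 + t{\left(-9 \right)}\right) K{\left(Y \right)} = \left(-231 - 12\right) \left(- 12 \cdot 24^{2}\right) = \left(-231 - 12\right) \left(\left(-12\right) 576\right) = \left(-243\right) \left(-6912\right) = 1679616$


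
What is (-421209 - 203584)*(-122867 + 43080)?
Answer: 49850359091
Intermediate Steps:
(-421209 - 203584)*(-122867 + 43080) = -624793*(-79787) = 49850359091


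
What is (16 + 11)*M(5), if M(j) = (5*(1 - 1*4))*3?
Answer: -1215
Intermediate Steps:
M(j) = -45 (M(j) = (5*(1 - 4))*3 = (5*(-3))*3 = -15*3 = -45)
(16 + 11)*M(5) = (16 + 11)*(-45) = 27*(-45) = -1215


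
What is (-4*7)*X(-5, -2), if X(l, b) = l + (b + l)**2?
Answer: -1232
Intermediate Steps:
(-4*7)*X(-5, -2) = (-4*7)*(-5 + (-2 - 5)**2) = -28*(-5 + (-7)**2) = -28*(-5 + 49) = -28*44 = -1232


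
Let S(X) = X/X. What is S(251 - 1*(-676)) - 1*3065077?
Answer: -3065076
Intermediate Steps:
S(X) = 1
S(251 - 1*(-676)) - 1*3065077 = 1 - 1*3065077 = 1 - 3065077 = -3065076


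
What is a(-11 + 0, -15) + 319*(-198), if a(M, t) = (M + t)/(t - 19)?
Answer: -1073741/17 ≈ -63161.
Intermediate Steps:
a(M, t) = (M + t)/(-19 + t)
a(-11 + 0, -15) + 319*(-198) = ((-11 + 0) - 15)/(-19 - 15) + 319*(-198) = (-11 - 15)/(-34) - 63162 = -1/34*(-26) - 63162 = 13/17 - 63162 = -1073741/17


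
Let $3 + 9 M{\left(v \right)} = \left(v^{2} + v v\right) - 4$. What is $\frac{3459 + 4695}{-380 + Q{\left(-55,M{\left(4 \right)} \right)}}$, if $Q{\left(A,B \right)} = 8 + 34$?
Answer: $- \frac{4077}{169} \approx -24.124$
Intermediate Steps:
$M{\left(v \right)} = - \frac{7}{9} + \frac{2 v^{2}}{9}$ ($M{\left(v \right)} = - \frac{1}{3} + \frac{\left(v^{2} + v v\right) - 4}{9} = - \frac{1}{3} + \frac{\left(v^{2} + v^{2}\right) - 4}{9} = - \frac{1}{3} + \frac{2 v^{2} - 4}{9} = - \frac{1}{3} + \frac{-4 + 2 v^{2}}{9} = - \frac{1}{3} + \left(- \frac{4}{9} + \frac{2 v^{2}}{9}\right) = - \frac{7}{9} + \frac{2 v^{2}}{9}$)
$Q{\left(A,B \right)} = 42$
$\frac{3459 + 4695}{-380 + Q{\left(-55,M{\left(4 \right)} \right)}} = \frac{3459 + 4695}{-380 + 42} = \frac{8154}{-338} = 8154 \left(- \frac{1}{338}\right) = - \frac{4077}{169}$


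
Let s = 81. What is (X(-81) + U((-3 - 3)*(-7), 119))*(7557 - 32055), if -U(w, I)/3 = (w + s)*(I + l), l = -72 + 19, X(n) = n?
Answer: 598608630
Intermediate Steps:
l = -53
U(w, I) = -3*(-53 + I)*(81 + w) (U(w, I) = -3*(w + 81)*(I - 53) = -3*(81 + w)*(-53 + I) = -3*(-53 + I)*(81 + w))
(X(-81) + U((-3 - 3)*(-7), 119))*(7557 - 32055) = (-81 + (12879 - 243*119 + 159*((-3 - 3)*(-7)) - 3*119*(-3 - 3)*(-7)))*(7557 - 32055) = (-81 + (12879 - 28917 + 159*(-6*(-7)) - 3*119*(-6*(-7))))*(-24498) = (-81 + (12879 - 28917 + 159*42 - 3*119*42))*(-24498) = (-81 + (12879 - 28917 + 6678 - 14994))*(-24498) = (-81 - 24354)*(-24498) = -24435*(-24498) = 598608630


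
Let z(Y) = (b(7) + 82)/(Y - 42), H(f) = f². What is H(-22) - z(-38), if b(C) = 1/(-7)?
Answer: 271613/560 ≈ 485.02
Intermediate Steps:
b(C) = -⅐
z(Y) = 573/(7*(-42 + Y)) (z(Y) = (-⅐ + 82)/(Y - 42) = 573/(7*(-42 + Y)))
H(-22) - z(-38) = (-22)² - 573/(7*(-42 - 38)) = 484 - 573/(7*(-80)) = 484 - 573*(-1)/(7*80) = 484 - 1*(-573/560) = 484 + 573/560 = 271613/560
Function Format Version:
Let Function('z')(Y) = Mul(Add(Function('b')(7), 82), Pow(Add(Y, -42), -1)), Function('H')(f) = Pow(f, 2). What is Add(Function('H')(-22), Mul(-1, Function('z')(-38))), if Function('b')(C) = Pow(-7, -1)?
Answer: Rational(271613, 560) ≈ 485.02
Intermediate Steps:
Function('b')(C) = Rational(-1, 7)
Function('z')(Y) = Mul(Rational(573, 7), Pow(Add(-42, Y), -1)) (Function('z')(Y) = Mul(Add(Rational(-1, 7), 82), Pow(Add(Y, -42), -1)) = Mul(Rational(573, 7), Pow(Add(-42, Y), -1)))
Add(Function('H')(-22), Mul(-1, Function('z')(-38))) = Add(Pow(-22, 2), Mul(-1, Mul(Rational(573, 7), Pow(Add(-42, -38), -1)))) = Add(484, Mul(-1, Mul(Rational(573, 7), Pow(-80, -1)))) = Add(484, Mul(-1, Mul(Rational(573, 7), Rational(-1, 80)))) = Add(484, Mul(-1, Rational(-573, 560))) = Add(484, Rational(573, 560)) = Rational(271613, 560)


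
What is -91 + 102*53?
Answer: 5315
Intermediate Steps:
-91 + 102*53 = -91 + 5406 = 5315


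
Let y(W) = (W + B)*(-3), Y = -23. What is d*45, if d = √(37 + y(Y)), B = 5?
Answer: 45*√91 ≈ 429.27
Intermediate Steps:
y(W) = -15 - 3*W (y(W) = (W + 5)*(-3) = (5 + W)*(-3) = -15 - 3*W)
d = √91 (d = √(37 + (-15 - 3*(-23))) = √(37 + (-15 + 69)) = √(37 + 54) = √91 ≈ 9.5394)
d*45 = √91*45 = 45*√91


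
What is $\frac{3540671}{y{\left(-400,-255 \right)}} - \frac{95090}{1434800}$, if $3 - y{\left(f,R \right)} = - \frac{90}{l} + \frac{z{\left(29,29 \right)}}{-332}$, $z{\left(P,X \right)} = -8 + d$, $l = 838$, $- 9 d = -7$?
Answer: $\frac{636021113632249991}{554283470680} \approx 1.1475 \cdot 10^{6}$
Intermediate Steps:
$d = \frac{7}{9}$ ($d = \left(- \frac{1}{9}\right) \left(-7\right) = \frac{7}{9} \approx 0.77778$)
$z{\left(P,X \right)} = - \frac{65}{9}$ ($z{\left(P,X \right)} = -8 + \frac{7}{9} = - \frac{65}{9}$)
$y{\left(f,R \right)} = \frac{3863141}{1251972}$ ($y{\left(f,R \right)} = 3 - \left(- \frac{90}{838} - \frac{65}{9 \left(-332\right)}\right) = 3 - \left(\left(-90\right) \frac{1}{838} - - \frac{65}{2988}\right) = 3 - \left(- \frac{45}{419} + \frac{65}{2988}\right) = 3 - - \frac{107225}{1251972} = 3 + \frac{107225}{1251972} = \frac{3863141}{1251972}$)
$\frac{3540671}{y{\left(-400,-255 \right)}} - \frac{95090}{1434800} = \frac{3540671}{\frac{3863141}{1251972}} - \frac{95090}{1434800} = 3540671 \cdot \frac{1251972}{3863141} - \frac{9509}{143480} = \frac{4432820953212}{3863141} - \frac{9509}{143480} = \frac{636021113632249991}{554283470680}$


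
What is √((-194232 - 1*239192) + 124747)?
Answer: I*√308677 ≈ 555.59*I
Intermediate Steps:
√((-194232 - 1*239192) + 124747) = √((-194232 - 239192) + 124747) = √(-433424 + 124747) = √(-308677) = I*√308677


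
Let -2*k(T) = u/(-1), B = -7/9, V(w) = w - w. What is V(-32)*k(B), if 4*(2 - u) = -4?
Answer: 0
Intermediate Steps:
u = 3 (u = 2 - ¼*(-4) = 2 + 1 = 3)
V(w) = 0
B = -7/9 (B = -7*⅑ = -7/9 ≈ -0.77778)
k(T) = 3/2 (k(T) = -3/(2*(-1)) = -3*(-1)/2 = -½*(-3) = 3/2)
V(-32)*k(B) = 0*(3/2) = 0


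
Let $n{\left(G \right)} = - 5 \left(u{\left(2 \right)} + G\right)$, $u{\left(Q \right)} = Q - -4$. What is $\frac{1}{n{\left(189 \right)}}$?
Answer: $- \frac{1}{975} \approx -0.0010256$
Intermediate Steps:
$u{\left(Q \right)} = 4 + Q$ ($u{\left(Q \right)} = Q + 4 = 4 + Q$)
$n{\left(G \right)} = -30 - 5 G$ ($n{\left(G \right)} = - 5 \left(\left(4 + 2\right) + G\right) = - 5 \left(6 + G\right) = -30 - 5 G$)
$\frac{1}{n{\left(189 \right)}} = \frac{1}{-30 - 945} = \frac{1}{-975} = - \frac{1}{975}$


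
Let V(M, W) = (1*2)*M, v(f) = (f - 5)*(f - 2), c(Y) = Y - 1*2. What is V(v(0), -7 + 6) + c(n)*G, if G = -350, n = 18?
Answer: -5580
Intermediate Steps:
c(Y) = -2 + Y (c(Y) = Y - 2 = -2 + Y)
v(f) = (-5 + f)*(-2 + f)
V(M, W) = 2*M
V(v(0), -7 + 6) + c(n)*G = 2*(10 + 0**2 - 7*0) + (-2 + 18)*(-350) = 2*(10 + 0 + 0) + 16*(-350) = 2*10 - 5600 = 20 - 5600 = -5580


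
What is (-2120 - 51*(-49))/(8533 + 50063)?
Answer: 379/58596 ≈ 0.0064680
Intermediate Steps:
(-2120 - 51*(-49))/(8533 + 50063) = (-2120 + 2499)/58596 = 379*(1/58596) = 379/58596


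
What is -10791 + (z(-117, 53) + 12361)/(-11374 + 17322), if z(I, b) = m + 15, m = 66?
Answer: -32086213/2974 ≈ -10789.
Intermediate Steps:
z(I, b) = 81 (z(I, b) = 66 + 15 = 81)
-10791 + (z(-117, 53) + 12361)/(-11374 + 17322) = -10791 + (81 + 12361)/(-11374 + 17322) = -10791 + 12442/5948 = -10791 + 12442*(1/5948) = -10791 + 6221/2974 = -32086213/2974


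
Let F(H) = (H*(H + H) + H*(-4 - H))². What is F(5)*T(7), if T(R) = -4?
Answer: -100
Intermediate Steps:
F(H) = (2*H² + H*(-4 - H))² (F(H) = (H*(2*H) + H*(-4 - H))² = (2*H² + H*(-4 - H))²)
F(5)*T(7) = (5²*(-4 + 5)²)*(-4) = (25*1²)*(-4) = (25*1)*(-4) = 25*(-4) = -100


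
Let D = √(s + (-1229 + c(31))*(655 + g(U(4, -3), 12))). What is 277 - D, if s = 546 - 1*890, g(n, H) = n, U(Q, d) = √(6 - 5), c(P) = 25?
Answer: 277 - 2*I*√197542 ≈ 277.0 - 888.91*I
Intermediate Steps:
U(Q, d) = 1 (U(Q, d) = √1 = 1)
s = -344 (s = 546 - 890 = -344)
D = 2*I*√197542 (D = √(-344 + (-1229 + 25)*(655 + 1)) = √(-344 - 1204*656) = √(-344 - 789824) = √(-790168) = 2*I*√197542 ≈ 888.91*I)
277 - D = 277 - 2*I*√197542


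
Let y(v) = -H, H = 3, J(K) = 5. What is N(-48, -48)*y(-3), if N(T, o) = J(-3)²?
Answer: -75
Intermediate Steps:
N(T, o) = 25 (N(T, o) = 5² = 25)
y(v) = -3 (y(v) = -1*3 = -3)
N(-48, -48)*y(-3) = 25*(-3) = -75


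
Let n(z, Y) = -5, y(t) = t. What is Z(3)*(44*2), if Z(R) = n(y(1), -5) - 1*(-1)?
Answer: -352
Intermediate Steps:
Z(R) = -4 (Z(R) = -5 - 1*(-1) = -5 + 1 = -4)
Z(3)*(44*2) = -176*2 = -4*88 = -352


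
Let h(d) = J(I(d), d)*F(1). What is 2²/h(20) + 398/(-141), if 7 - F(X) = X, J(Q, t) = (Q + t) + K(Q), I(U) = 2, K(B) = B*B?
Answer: -1709/611 ≈ -2.7971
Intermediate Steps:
K(B) = B²
J(Q, t) = Q + t + Q² (J(Q, t) = (Q + t) + Q² = Q + t + Q²)
F(X) = 7 - X
h(d) = 36 + 6*d (h(d) = (2 + d + 2²)*(7 - 1*1) = (2 + d + 4)*(7 - 1) = (6 + d)*6 = 36 + 6*d)
2²/h(20) + 398/(-141) = 2²/(36 + 6*20) + 398/(-141) = 4/(36 + 120) + 398*(-1/141) = 4/156 - 398/141 = 4*(1/156) - 398/141 = 1/39 - 398/141 = -1709/611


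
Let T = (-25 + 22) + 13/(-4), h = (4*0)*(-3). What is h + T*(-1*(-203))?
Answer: -5075/4 ≈ -1268.8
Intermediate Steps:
h = 0 (h = 0*(-3) = 0)
T = -25/4 (T = -3 + 13*(-¼) = -3 - 13/4 = -25/4 ≈ -6.2500)
h + T*(-1*(-203)) = 0 - (-25)*(-203)/4 = 0 - 25/4*203 = 0 - 5075/4 = -5075/4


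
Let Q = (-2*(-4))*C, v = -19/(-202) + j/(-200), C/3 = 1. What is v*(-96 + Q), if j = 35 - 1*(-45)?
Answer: 11124/505 ≈ 22.028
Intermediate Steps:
C = 3 (C = 3*1 = 3)
j = 80 (j = 35 + 45 = 80)
v = -309/1010 (v = -19/(-202) + 80/(-200) = -19*(-1/202) + 80*(-1/200) = 19/202 - 2/5 = -309/1010 ≈ -0.30594)
Q = 24 (Q = -2*(-4)*3 = 8*3 = 24)
v*(-96 + Q) = -309*(-96 + 24)/1010 = -309/1010*(-72) = 11124/505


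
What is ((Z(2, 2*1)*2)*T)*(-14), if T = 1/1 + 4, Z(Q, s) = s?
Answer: -280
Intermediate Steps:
T = 5 (T = 1*1 + 4 = 1 + 4 = 5)
((Z(2, 2*1)*2)*T)*(-14) = (((2*1)*2)*5)*(-14) = ((2*2)*5)*(-14) = (4*5)*(-14) = 20*(-14) = -280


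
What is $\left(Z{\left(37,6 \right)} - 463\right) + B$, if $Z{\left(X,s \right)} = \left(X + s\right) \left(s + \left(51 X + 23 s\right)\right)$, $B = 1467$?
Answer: $88337$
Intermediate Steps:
$Z{\left(X,s \right)} = \left(X + s\right) \left(24 s + 51 X\right)$ ($Z{\left(X,s \right)} = \left(X + s\right) \left(s + \left(23 s + 51 X\right)\right) = \left(X + s\right) \left(24 s + 51 X\right)$)
$\left(Z{\left(37,6 \right)} - 463\right) + B = \left(\left(24 \cdot 6^{2} + 51 \cdot 37^{2} + 75 \cdot 37 \cdot 6\right) - 463\right) + 1467 = \left(\left(24 \cdot 36 + 51 \cdot 1369 + 16650\right) - 463\right) + 1467 = \left(\left(864 + 69819 + 16650\right) - 463\right) + 1467 = \left(87333 - 463\right) + 1467 = 86870 + 1467 = 88337$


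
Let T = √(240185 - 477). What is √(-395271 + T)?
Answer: √(-395271 + 14*√1223) ≈ 628.32*I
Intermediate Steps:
T = 14*√1223 (T = √239708 = 14*√1223 ≈ 489.60)
√(-395271 + T) = √(-395271 + 14*√1223)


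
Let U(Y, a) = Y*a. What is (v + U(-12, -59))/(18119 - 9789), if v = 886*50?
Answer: 22504/4165 ≈ 5.4031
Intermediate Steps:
v = 44300
(v + U(-12, -59))/(18119 - 9789) = (44300 - 12*(-59))/(18119 - 9789) = (44300 + 708)/8330 = 45008*(1/8330) = 22504/4165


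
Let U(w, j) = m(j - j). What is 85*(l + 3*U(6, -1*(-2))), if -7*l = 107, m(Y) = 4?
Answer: -1955/7 ≈ -279.29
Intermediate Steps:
U(w, j) = 4
l = -107/7 (l = -⅐*107 = -107/7 ≈ -15.286)
85*(l + 3*U(6, -1*(-2))) = 85*(-107/7 + 3*4) = 85*(-107/7 + 12) = 85*(-23/7) = -1955/7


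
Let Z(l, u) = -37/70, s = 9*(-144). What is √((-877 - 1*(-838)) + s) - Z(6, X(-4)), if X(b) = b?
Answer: 37/70 + I*√1335 ≈ 0.52857 + 36.538*I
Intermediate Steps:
s = -1296
Z(l, u) = -37/70 (Z(l, u) = -37*1/70 = -37/70)
√((-877 - 1*(-838)) + s) - Z(6, X(-4)) = √((-877 - 1*(-838)) - 1296) - 1*(-37/70) = √((-877 + 838) - 1296) + 37/70 = √(-39 - 1296) + 37/70 = √(-1335) + 37/70 = I*√1335 + 37/70 = 37/70 + I*√1335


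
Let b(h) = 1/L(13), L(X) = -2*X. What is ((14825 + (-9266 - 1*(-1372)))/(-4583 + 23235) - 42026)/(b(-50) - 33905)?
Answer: 10190206273/8221158106 ≈ 1.2395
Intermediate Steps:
b(h) = -1/26 (b(h) = 1/(-2*13) = 1/(-26) = -1/26)
((14825 + (-9266 - 1*(-1372)))/(-4583 + 23235) - 42026)/(b(-50) - 33905) = ((14825 + (-9266 - 1*(-1372)))/(-4583 + 23235) - 42026)/(-1/26 - 33905) = ((14825 + (-9266 + 1372))/18652 - 42026)/(-881531/26) = ((14825 - 7894)*(1/18652) - 42026)*(-26/881531) = (6931*(1/18652) - 42026)*(-26/881531) = (6931/18652 - 42026)*(-26/881531) = -783862021/18652*(-26/881531) = 10190206273/8221158106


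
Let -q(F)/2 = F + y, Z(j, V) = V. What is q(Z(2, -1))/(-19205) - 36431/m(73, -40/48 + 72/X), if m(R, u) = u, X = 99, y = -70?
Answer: 46177384436/134435 ≈ 3.4349e+5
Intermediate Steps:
q(F) = 140 - 2*F (q(F) = -2*(F - 70) = -2*(-70 + F) = 140 - 2*F)
q(Z(2, -1))/(-19205) - 36431/m(73, -40/48 + 72/X) = (140 - 2*(-1))/(-19205) - 36431/(-40/48 + 72/99) = (140 + 2)*(-1/19205) - 36431/(-40*1/48 + 72*(1/99)) = 142*(-1/19205) - 36431/(-⅚ + 8/11) = -142/19205 - 36431/(-7/66) = -142/19205 - 36431*(-66/7) = -142/19205 + 2404446/7 = 46177384436/134435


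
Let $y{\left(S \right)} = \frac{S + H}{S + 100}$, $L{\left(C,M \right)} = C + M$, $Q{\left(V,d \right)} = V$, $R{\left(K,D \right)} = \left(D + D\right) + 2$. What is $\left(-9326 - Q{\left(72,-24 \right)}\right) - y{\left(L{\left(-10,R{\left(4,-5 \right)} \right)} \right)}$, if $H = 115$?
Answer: $- \frac{770733}{82} \approx -9399.2$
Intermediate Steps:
$R{\left(K,D \right)} = 2 + 2 D$ ($R{\left(K,D \right)} = 2 D + 2 = 2 + 2 D$)
$y{\left(S \right)} = \frac{115 + S}{100 + S}$ ($y{\left(S \right)} = \frac{S + 115}{S + 100} = \frac{115 + S}{100 + S}$)
$\left(-9326 - Q{\left(72,-24 \right)}\right) - y{\left(L{\left(-10,R{\left(4,-5 \right)} \right)} \right)} = \left(-9326 - 72\right) - \frac{115 + \left(-10 + \left(2 + 2 \left(-5\right)\right)\right)}{100 + \left(-10 + \left(2 + 2 \left(-5\right)\right)\right)} = \left(-9326 - 72\right) - \frac{115 + \left(-10 + \left(2 - 10\right)\right)}{100 + \left(-10 + \left(2 - 10\right)\right)} = -9398 - \frac{115 - 18}{100 - 18} = -9398 - \frac{1}{82} \cdot 97 = -9398 - \frac{97}{82} = - \frac{770733}{82}$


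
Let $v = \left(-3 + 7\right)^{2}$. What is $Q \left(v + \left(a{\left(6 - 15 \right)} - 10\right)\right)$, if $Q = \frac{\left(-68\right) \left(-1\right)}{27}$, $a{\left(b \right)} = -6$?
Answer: $0$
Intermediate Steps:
$v = 16$ ($v = 4^{2} = 16$)
$Q = \frac{68}{27}$ ($Q = 68 \cdot \frac{1}{27} = \frac{68}{27} \approx 2.5185$)
$Q \left(v + \left(a{\left(6 - 15 \right)} - 10\right)\right) = \frac{68 \left(16 - 16\right)}{27} = \frac{68}{27} \cdot 0 = 0$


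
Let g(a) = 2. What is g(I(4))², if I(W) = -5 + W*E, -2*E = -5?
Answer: 4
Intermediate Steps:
E = 5/2 (E = -½*(-5) = 5/2 ≈ 2.5000)
I(W) = -5 + 5*W/2 (I(W) = -5 + W*(5/2) = -5 + 5*W/2)
g(I(4))² = 2² = 4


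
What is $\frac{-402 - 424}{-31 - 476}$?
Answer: $\frac{826}{507} \approx 1.6292$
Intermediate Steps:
$\frac{-402 - 424}{-31 - 476} = - \frac{826}{-507} = \left(-826\right) \left(- \frac{1}{507}\right) = \frac{826}{507}$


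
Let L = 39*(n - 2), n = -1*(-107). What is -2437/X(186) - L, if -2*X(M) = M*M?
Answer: -70832873/17298 ≈ -4094.9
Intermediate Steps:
X(M) = -M**2/2 (X(M) = -M*M/2 = -M**2/2)
n = 107
L = 4095 (L = 39*(107 - 2) = 39*105 = 4095)
-2437/X(186) - L = -2437/((-1/2*186**2)) - 1*4095 = -2437/((-1/2*34596)) - 4095 = -2437/(-17298) - 4095 = -2437*(-1/17298) - 4095 = 2437/17298 - 4095 = -70832873/17298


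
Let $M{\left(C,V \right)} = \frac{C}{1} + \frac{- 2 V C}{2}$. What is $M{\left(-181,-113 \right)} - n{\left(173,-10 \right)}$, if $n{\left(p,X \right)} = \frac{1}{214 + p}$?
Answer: $- \frac{7985359}{387} \approx -20634.0$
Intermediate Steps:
$M{\left(C,V \right)} = C - C V$ ($M{\left(C,V \right)} = C 1 + - 2 C V \frac{1}{2} = C - C V$)
$M{\left(-181,-113 \right)} - n{\left(173,-10 \right)} = - 181 \left(1 - -113\right) - \frac{1}{214 + 173} = - 181 \left(1 + 113\right) - \frac{1}{387} = \left(-181\right) 114 - \frac{1}{387} = -20634 - \frac{1}{387} = - \frac{7985359}{387}$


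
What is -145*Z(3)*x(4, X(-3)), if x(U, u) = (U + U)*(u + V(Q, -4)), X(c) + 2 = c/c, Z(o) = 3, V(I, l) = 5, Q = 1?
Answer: -13920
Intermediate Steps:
X(c) = -1 (X(c) = -2 + c/c = -2 + 1 = -1)
x(U, u) = 2*U*(5 + u) (x(U, u) = (U + U)*(u + 5) = (2*U)*(5 + u) = 2*U*(5 + u))
-145*Z(3)*x(4, X(-3)) = -435*2*4*(5 - 1) = -435*2*4*4 = -435*32 = -145*96 = -13920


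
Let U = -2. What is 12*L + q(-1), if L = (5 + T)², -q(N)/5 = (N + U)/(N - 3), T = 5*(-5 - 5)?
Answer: 97185/4 ≈ 24296.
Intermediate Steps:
T = -50 (T = 5*(-10) = -50)
q(N) = -5*(-2 + N)/(-3 + N) (q(N) = -5*(N - 2)/(N - 3) = -5*(-2 + N)/(-3 + N))
L = 2025 (L = (5 - 50)² = (-45)² = 2025)
12*L + q(-1) = 12*2025 + 5*(2 - 1*(-1))/(-3 - 1) = 24300 + 5*(2 + 1)/(-4) = 24300 + 5*(-¼)*3 = 24300 - 15/4 = 97185/4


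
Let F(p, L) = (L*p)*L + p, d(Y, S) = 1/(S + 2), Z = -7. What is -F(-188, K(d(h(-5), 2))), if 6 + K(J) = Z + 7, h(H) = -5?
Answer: 6956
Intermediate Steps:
d(Y, S) = 1/(2 + S)
K(J) = -6 (K(J) = -6 + (-7 + 7) = -6 + 0 = -6)
F(p, L) = p + p*L² (F(p, L) = p*L² + p = p + p*L²)
-F(-188, K(d(h(-5), 2))) = -(-188)*(1 + (-6)²) = -(-188)*(1 + 36) = -(-188)*37 = -1*(-6956) = 6956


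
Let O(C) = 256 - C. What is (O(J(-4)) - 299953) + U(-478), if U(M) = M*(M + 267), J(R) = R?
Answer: -198835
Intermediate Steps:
U(M) = M*(267 + M)
(O(J(-4)) - 299953) + U(-478) = ((256 - 1*(-4)) - 299953) - 478*(267 - 478) = ((256 + 4) - 299953) - 478*(-211) = (260 - 299953) + 100858 = -299693 + 100858 = -198835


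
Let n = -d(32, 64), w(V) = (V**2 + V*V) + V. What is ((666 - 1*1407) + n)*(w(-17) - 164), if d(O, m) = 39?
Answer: -309660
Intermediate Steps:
w(V) = V + 2*V**2 (w(V) = (V**2 + V**2) + V = 2*V**2 + V = V + 2*V**2)
n = -39 (n = -1*39 = -39)
((666 - 1*1407) + n)*(w(-17) - 164) = ((666 - 1*1407) - 39)*(-17*(1 + 2*(-17)) - 164) = ((666 - 1407) - 39)*(-17*(1 - 34) - 164) = (-741 - 39)*(-17*(-33) - 164) = -780*(561 - 164) = -780*397 = -309660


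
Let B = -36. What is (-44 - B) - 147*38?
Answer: -5594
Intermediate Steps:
(-44 - B) - 147*38 = (-44 - 1*(-36)) - 147*38 = (-44 + 36) - 5586 = -8 - 5586 = -5594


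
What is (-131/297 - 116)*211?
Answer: -7297013/297 ≈ -24569.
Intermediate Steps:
(-131/297 - 116)*211 = -34583/297*211 = -7297013/297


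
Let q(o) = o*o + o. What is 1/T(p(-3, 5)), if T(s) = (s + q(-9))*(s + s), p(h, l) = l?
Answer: 1/770 ≈ 0.0012987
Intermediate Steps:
q(o) = o + o**2 (q(o) = o**2 + o = o + o**2)
T(s) = 2*s*(72 + s) (T(s) = (s - 9*(1 - 9))*(s + s) = (s - 9*(-8))*(2*s) = (s + 72)*(2*s) = (72 + s)*(2*s) = 2*s*(72 + s))
1/T(p(-3, 5)) = 1/(2*5*(72 + 5)) = 1/(2*5*77) = 1/770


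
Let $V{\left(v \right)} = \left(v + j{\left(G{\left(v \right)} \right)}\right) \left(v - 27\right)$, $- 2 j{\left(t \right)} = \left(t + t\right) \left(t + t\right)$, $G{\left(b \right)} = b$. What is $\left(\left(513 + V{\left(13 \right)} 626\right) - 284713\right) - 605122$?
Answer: $1958978$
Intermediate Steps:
$j{\left(t \right)} = - 2 t^{2}$ ($j{\left(t \right)} = - \frac{\left(t + t\right) \left(t + t\right)}{2} = - \frac{2 t 2 t}{2} = - \frac{4 t^{2}}{2} = - 2 t^{2}$)
$V{\left(v \right)} = \left(-27 + v\right) \left(v - 2 v^{2}\right)$ ($V{\left(v \right)} = \left(v - 2 v^{2}\right) \left(v - 27\right) = \left(v - 2 v^{2}\right) \left(-27 + v\right) = \left(-27 + v\right) \left(v - 2 v^{2}\right)$)
$\left(\left(513 + V{\left(13 \right)} 626\right) - 284713\right) - 605122 = \left(\left(513 + 13 \left(-27 - 2 \cdot 13^{2} + 55 \cdot 13\right) 626\right) - 284713\right) - 605122 = \left(\left(513 + 13 \left(-27 - 338 + 715\right) 626\right) - 284713\right) - 605122 = \left(\left(513 + 13 \cdot 350 \cdot 626\right) - 284713\right) - 605122 = \left(\left(513 + 4550 \cdot 626\right) - 284713\right) - 605122 = \left(\left(513 + 2848300\right) - 284713\right) - 605122 = \left(2848813 - 284713\right) - 605122 = 2564100 - 605122 = 1958978$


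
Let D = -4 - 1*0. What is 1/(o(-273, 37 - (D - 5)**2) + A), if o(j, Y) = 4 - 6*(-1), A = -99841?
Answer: -1/99831 ≈ -1.0017e-5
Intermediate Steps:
D = -4 (D = -4 + 0 = -4)
o(j, Y) = 10 (o(j, Y) = 4 + 6 = 10)
1/(o(-273, 37 - (D - 5)**2) + A) = 1/(10 - 99841) = 1/(-99831) = -1/99831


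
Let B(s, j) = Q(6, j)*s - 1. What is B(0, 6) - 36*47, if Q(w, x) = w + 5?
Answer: -1693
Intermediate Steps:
Q(w, x) = 5 + w
B(s, j) = -1 + 11*s (B(s, j) = (5 + 6)*s - 1 = 11*s - 1 = -1 + 11*s)
B(0, 6) - 36*47 = (-1 + 11*0) - 36*47 = (-1 + 0) - 1692 = -1 - 1692 = -1693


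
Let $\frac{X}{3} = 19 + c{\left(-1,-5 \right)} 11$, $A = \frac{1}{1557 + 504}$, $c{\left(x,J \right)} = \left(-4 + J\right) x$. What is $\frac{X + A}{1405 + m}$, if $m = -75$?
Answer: $\frac{145919}{548226} \approx 0.26617$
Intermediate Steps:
$c{\left(x,J \right)} = x \left(-4 + J\right)$
$A = \frac{1}{2061} \approx 0.0004852$
$X = 354$ ($X = 3 \left(19 + - (-4 - 5) 11\right) = 3 \left(19 + \left(-1\right) \left(-9\right) 11\right) = 3 \left(19 + 9 \cdot 11\right) = 3 \left(19 + 99\right) = 3 \cdot 118 = 354$)
$\frac{X + A}{1405 + m} = \frac{354 + \frac{1}{2061}}{1405 - 75} = \frac{1}{1330} \cdot \frac{729595}{2061} = \frac{145919}{548226}$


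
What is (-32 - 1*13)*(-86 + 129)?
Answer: -1935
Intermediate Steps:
(-32 - 1*13)*(-86 + 129) = (-32 - 13)*43 = -45*43 = -1935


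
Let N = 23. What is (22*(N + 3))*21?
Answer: 12012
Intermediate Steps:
(22*(N + 3))*21 = (22*(23 + 3))*21 = (22*26)*21 = 572*21 = 12012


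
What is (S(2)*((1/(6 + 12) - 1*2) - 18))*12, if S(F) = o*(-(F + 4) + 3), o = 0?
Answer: 0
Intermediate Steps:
S(F) = 0 (S(F) = 0*(-(F + 4) + 3) = 0*(-(4 + F) + 3) = 0*((-4 - F) + 3) = 0*(-1 - F) = 0)
(S(2)*((1/(6 + 12) - 1*2) - 18))*12 = (0*((1/(6 + 12) - 1*2) - 18))*12 = (0*((1/18 - 2) - 18))*12 = (0*(-35/18 - 18))*12 = (0*(-359/18))*12 = 0*12 = 0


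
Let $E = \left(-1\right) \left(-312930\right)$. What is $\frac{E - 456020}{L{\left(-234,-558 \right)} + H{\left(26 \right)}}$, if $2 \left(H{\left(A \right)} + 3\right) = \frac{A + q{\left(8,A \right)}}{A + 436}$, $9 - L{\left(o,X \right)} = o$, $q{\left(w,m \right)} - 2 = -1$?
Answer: $- \frac{44071720}{73929} \approx -596.14$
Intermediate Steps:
$q{\left(w,m \right)} = 1$ ($q{\left(w,m \right)} = 2 - 1 = 1$)
$L{\left(o,X \right)} = 9 - o$
$H{\left(A \right)} = -3 + \frac{1 + A}{2 \left(436 + A\right)}$ ($H{\left(A \right)} = -3 + \frac{\left(A + 1\right) \frac{1}{A + 436}}{2} = -3 + \frac{\left(1 + A\right) \frac{1}{436 + A}}{2} = -3 + \frac{\frac{1}{436 + A} \left(1 + A\right)}{2} = -3 + \frac{1 + A}{2 \left(436 + A\right)}$)
$E = 312930$
$\frac{E - 456020}{L{\left(-234,-558 \right)} + H{\left(26 \right)}} = \frac{312930 - 456020}{\left(9 - -234\right) + \frac{5 \left(-523 - 26\right)}{2 \left(436 + 26\right)}} = - \frac{143090}{\left(9 + 234\right) + \frac{5 \left(-523 - 26\right)}{2 \cdot 462}} = - \frac{143090}{243 + \frac{5}{2} \cdot \frac{1}{462} \left(-549\right)} = - \frac{143090}{243 - \frac{915}{308}} = - \frac{143090}{\frac{73929}{308}} = \left(-143090\right) \frac{308}{73929} = - \frac{44071720}{73929}$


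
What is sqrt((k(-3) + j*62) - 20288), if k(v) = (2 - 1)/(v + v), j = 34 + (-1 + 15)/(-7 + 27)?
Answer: I*sqrt(16323090)/30 ≈ 134.67*I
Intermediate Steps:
j = 347/10 (j = 34 + 14/20 = 34 + 14*(1/20) = 34 + 7/10 = 347/10 ≈ 34.700)
k(v) = 1/(2*v)
sqrt((k(-3) + j*62) - 20288) = sqrt(((1/2)/(-3) + (347/10)*62) - 20288) = sqrt(((1/2)*(-1/3) + 10757/5) - 20288) = sqrt((-1/6 + 10757/5) - 20288) = sqrt(64537/30 - 20288) = sqrt(-544103/30) = I*sqrt(16323090)/30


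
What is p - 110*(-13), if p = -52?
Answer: 1378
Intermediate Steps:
p - 110*(-13) = -52 - 110*(-13) = -52 + 1430 = 1378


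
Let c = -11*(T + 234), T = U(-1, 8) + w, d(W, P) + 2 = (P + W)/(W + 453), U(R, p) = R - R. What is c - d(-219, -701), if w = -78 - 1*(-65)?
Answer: -283733/117 ≈ -2425.1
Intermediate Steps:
U(R, p) = 0
w = -13 (w = -78 + 65 = -13)
d(W, P) = -2 + (P + W)/(453 + W) (d(W, P) = -2 + (P + W)/(W + 453) = -2 + (P + W)/(453 + W))
T = -13 (T = 0 - 13 = -13)
c = -2431 (c = -11*(-13 + 234) = -11*221 = -2431)
c - d(-219, -701) = -2431 - (-906 - 701 - 1*(-219))/(453 - 219) = -2431 - (-906 - 701 + 219)/234 = -2431 - (-1388)/234 = -2431 - 1*(-694/117) = -2431 + 694/117 = -283733/117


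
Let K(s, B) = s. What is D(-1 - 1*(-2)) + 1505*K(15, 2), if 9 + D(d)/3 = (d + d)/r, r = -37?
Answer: 834270/37 ≈ 22548.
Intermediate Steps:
D(d) = -27 - 6*d/37 (D(d) = -27 + 3*((d + d)/(-37)) = -27 + 3*((2*d)*(-1/37)) = -27 + 3*(-2*d/37) = -27 - 6*d/37)
D(-1 - 1*(-2)) + 1505*K(15, 2) = (-27 - 6*(-1 - 1*(-2))/37) + 1505*15 = (-27 - 6*(-1 + 2)/37) + 22575 = (-27 - 6/37*1) + 22575 = (-27 - 6/37) + 22575 = -1005/37 + 22575 = 834270/37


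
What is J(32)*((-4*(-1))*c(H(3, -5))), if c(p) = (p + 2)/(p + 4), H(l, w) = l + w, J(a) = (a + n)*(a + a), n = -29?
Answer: 0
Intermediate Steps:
J(a) = 2*a*(-29 + a) (J(a) = (a - 29)*(a + a) = (-29 + a)*(2*a) = 2*a*(-29 + a))
c(p) = (2 + p)/(4 + p)
J(32)*((-4*(-1))*c(H(3, -5))) = (2*32*(-29 + 32))*((-4*(-1))*((2 + (3 - 5))/(4 + (3 - 5)))) = (2*32*3)*(4*((2 - 2)/(4 - 2))) = 192*(4*(0/2)) = 192*(4*((½)*0)) = 192*(4*0) = 192*0 = 0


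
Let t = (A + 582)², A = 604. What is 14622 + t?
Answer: 1421218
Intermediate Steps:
t = 1406596 (t = (604 + 582)² = 1186² = 1406596)
14622 + t = 14622 + 1406596 = 1421218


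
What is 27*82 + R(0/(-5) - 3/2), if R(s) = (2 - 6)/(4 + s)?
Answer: 11062/5 ≈ 2212.4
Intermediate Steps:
R(s) = -4/(4 + s)
27*82 + R(0/(-5) - 3/2) = 27*82 - 4/(4 + (0/(-5) - 3/2)) = 2214 - 4/(4 + (0*(-1/5) - 3*1/2)) = 2214 - 4/(4 + (0 - 3/2)) = 2214 - 4/(4 - 3/2) = 2214 - 4/5/2 = 2214 - 4*2/5 = 2214 - 8/5 = 11062/5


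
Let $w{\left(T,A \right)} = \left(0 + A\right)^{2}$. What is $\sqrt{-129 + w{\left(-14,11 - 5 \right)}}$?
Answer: $i \sqrt{93} \approx 9.6436 i$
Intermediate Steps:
$w{\left(T,A \right)} = A^{2}$
$\sqrt{-129 + w{\left(-14,11 - 5 \right)}} = \sqrt{-129 + \left(11 - 5\right)^{2}} = \sqrt{-129 + 6^{2}} = \sqrt{-129 + 36} = \sqrt{-93} = i \sqrt{93}$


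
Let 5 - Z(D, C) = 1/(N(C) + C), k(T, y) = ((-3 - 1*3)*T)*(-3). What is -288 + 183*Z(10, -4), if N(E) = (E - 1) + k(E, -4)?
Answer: 16990/27 ≈ 629.26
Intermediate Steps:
k(T, y) = 18*T (k(T, y) = ((-3 - 3)*T)*(-3) = -6*T*(-3) = 18*T)
N(E) = -1 + 19*E (N(E) = (E - 1) + 18*E = (-1 + E) + 18*E = -1 + 19*E)
Z(D, C) = 5 - 1/(-1 + 20*C) (Z(D, C) = 5 - 1/((-1 + 19*C) + C) = 5 - 1/(-1 + 20*C))
-288 + 183*Z(10, -4) = -288 + 183*(2*(-3 + 50*(-4))/(-1 + 20*(-4))) = -288 + 183*(2*(-3 - 200)/(-1 - 80)) = -288 + 183*(2*(-203)/(-81)) = -288 + 183*(2*(-1/81)*(-203)) = -288 + 183*(406/81) = -288 + 24766/27 = 16990/27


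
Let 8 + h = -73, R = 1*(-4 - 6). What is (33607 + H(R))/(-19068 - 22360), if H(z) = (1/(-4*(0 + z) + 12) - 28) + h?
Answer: -1741897/2154256 ≈ -0.80858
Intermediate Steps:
R = -10 (R = 1*(-10) = -10)
h = -81 (h = -8 - 73 = -81)
H(z) = -109 + 1/(12 - 4*z) (H(z) = (1/(-4*(0 + z) + 12) - 28) - 81 = (1/(-4*z + 12) - 28) - 81 = (1/(12 - 4*z) - 28) - 81 = (-28 + 1/(12 - 4*z)) - 81 = -109 + 1/(12 - 4*z))
(33607 + H(R))/(-19068 - 22360) = (33607 + (1307 - 436*(-10))/(4*(-3 - 10)))/(-19068 - 22360) = (33607 + (1/4)*(1307 + 4360)/(-13))/(-41428) = (33607 + (1/4)*(-1/13)*5667)*(-1/41428) = (33607 - 5667/52)*(-1/41428) = (1741897/52)*(-1/41428) = -1741897/2154256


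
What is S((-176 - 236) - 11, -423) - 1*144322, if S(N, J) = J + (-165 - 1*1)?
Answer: -144911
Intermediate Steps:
S(N, J) = -166 + J (S(N, J) = J + (-165 - 1) = J - 166 = -166 + J)
S((-176 - 236) - 11, -423) - 1*144322 = (-166 - 423) - 1*144322 = -589 - 144322 = -144911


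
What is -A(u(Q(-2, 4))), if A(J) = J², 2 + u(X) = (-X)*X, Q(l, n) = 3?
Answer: -121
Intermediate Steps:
u(X) = -2 - X² (u(X) = -2 + (-X)*X = -2 - X²)
-A(u(Q(-2, 4))) = -(-2 - 1*3²)² = -(-2 - 1*9)² = -(-2 - 9)² = -1*(-11)² = -1*121 = -121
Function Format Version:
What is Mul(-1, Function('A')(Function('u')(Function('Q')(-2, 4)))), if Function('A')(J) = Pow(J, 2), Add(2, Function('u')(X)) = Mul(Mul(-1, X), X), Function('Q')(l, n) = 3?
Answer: -121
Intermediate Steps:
Function('u')(X) = Add(-2, Mul(-1, Pow(X, 2))) (Function('u')(X) = Add(-2, Mul(Mul(-1, X), X)) = Add(-2, Mul(-1, Pow(X, 2))))
Mul(-1, Function('A')(Function('u')(Function('Q')(-2, 4)))) = Mul(-1, Pow(Add(-2, Mul(-1, Pow(3, 2))), 2)) = Mul(-1, Pow(Add(-2, Mul(-1, 9)), 2)) = Mul(-1, Pow(Add(-2, -9), 2)) = Mul(-1, Pow(-11, 2)) = Mul(-1, 121) = -121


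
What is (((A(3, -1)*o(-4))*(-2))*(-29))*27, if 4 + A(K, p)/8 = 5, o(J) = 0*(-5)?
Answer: 0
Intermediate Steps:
o(J) = 0
A(K, p) = 8 (A(K, p) = -32 + 8*5 = -32 + 40 = 8)
(((A(3, -1)*o(-4))*(-2))*(-29))*27 = (((8*0)*(-2))*(-29))*27 = ((0*(-2))*(-29))*27 = (0*(-29))*27 = 0*27 = 0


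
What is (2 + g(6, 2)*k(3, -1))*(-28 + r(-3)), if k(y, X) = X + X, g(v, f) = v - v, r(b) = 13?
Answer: -30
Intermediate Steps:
g(v, f) = 0
k(y, X) = 2*X
(2 + g(6, 2)*k(3, -1))*(-28 + r(-3)) = (2 + 0*(2*(-1)))*(-28 + 13) = (2 + 0*(-2))*(-15) = (2 + 0)*(-15) = 2*(-15) = -30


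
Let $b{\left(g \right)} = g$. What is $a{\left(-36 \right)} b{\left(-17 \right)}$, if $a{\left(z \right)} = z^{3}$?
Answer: $793152$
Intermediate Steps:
$a{\left(-36 \right)} b{\left(-17 \right)} = \left(-36\right)^{3} \left(-17\right) = \left(-46656\right) \left(-17\right) = 793152$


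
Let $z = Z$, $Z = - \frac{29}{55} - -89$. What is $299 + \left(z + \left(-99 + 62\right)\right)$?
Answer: $\frac{19276}{55} \approx 350.47$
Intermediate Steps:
$Z = \frac{4866}{55}$ ($Z = \left(-29\right) \frac{1}{55} + 89 = - \frac{29}{55} + 89 = \frac{4866}{55} \approx 88.473$)
$z = \frac{4866}{55} \approx 88.473$
$299 + \left(z + \left(-99 + 62\right)\right) = 299 + \left(\frac{4866}{55} + \left(-99 + 62\right)\right) = 299 + \left(\frac{4866}{55} - 37\right) = 299 + \frac{2831}{55} = \frac{19276}{55}$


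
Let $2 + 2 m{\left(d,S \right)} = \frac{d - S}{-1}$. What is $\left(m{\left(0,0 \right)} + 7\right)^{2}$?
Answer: $36$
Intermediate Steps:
$m{\left(d,S \right)} = -1 + \frac{S}{2} - \frac{d}{2}$ ($m{\left(d,S \right)} = -1 + \frac{\left(d - S\right) \frac{1}{-1}}{2} = -1 + \frac{\left(d - S\right) \left(-1\right)}{2} = -1 + \frac{S - d}{2} = -1 + \left(\frac{S}{2} - \frac{d}{2}\right) = -1 + \frac{S}{2} - \frac{d}{2}$)
$\left(m{\left(0,0 \right)} + 7\right)^{2} = \left(\left(-1 + \frac{1}{2} \cdot 0 - 0\right) + 7\right)^{2} = \left(\left(-1 + 0 + 0\right) + 7\right)^{2} = \left(-1 + 7\right)^{2} = 6^{2} = 36$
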